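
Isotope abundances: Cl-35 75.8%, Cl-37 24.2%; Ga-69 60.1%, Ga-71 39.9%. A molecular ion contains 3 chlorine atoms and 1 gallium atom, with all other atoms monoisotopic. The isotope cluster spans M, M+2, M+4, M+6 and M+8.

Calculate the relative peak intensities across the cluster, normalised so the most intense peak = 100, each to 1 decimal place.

Chlorine pattern (n=3): 0.43551951 : 0.41713346 : 0.13317454 : 0.01417249
Gallium pattern (n=1): 0.6010 : 0.3990
Convolve the two distributions (both contribute in 2-u steps):
  M: 0.43551951×0.6010 = 0.261747
  M+2: 0.43551951×0.3990 + 0.41713346×0.6010 = 0.424469
  M+4: 0.41713346×0.3990 + 0.13317454×0.6010 = 0.246474
  M+6: 0.13317454×0.3990 + 0.01417249×0.6010 = 0.061654
  M+8: 0.01417249×0.3990 = 0.005655
Scale to base peak (0.424469) = 100: 61.7 : 100.0 : 58.1 : 14.5 : 1.3

61.7 : 100.0 : 58.1 : 14.5 : 1.3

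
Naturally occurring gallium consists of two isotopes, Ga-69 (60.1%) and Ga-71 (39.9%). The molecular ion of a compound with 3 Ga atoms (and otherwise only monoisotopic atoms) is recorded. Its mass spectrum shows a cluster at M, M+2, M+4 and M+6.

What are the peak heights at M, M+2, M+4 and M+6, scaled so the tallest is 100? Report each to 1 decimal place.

50.2 : 100.0 : 66.4 : 14.7

Expanding (0.601 + 0.399)^3:
P(M) = 0.601^3 = 0.217082
P(M+2) = 3 × 0.601^2 × 0.399^1 = 0.432358
P(M+4) = 3 × 0.601^1 × 0.399^2 = 0.287039
P(M+6) = 0.399^3 = 0.063521
The M+2 peak is largest (0.432358); scaling to 100 gives 50.2 : 100.0 : 66.4 : 14.7.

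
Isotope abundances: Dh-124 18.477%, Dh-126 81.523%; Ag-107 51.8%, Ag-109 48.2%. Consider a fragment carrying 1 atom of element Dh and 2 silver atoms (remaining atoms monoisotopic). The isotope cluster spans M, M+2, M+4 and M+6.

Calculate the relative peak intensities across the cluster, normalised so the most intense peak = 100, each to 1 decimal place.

Element Dh pattern (n=1): 0.18477 : 0.81523
Silver pattern (n=2): 0.268324 : 0.499352 : 0.232324
Convolve the two distributions (both contribute in 2-u steps):
  M: 0.18477×0.268324 = 0.049578
  M+2: 0.18477×0.499352 + 0.81523×0.268324 = 0.311011
  M+4: 0.18477×0.232324 + 0.81523×0.499352 = 0.450013
  M+6: 0.81523×0.232324 = 0.189397
Scale to base peak (0.450013) = 100: 11.0 : 69.1 : 100.0 : 42.1

11.0 : 69.1 : 100.0 : 42.1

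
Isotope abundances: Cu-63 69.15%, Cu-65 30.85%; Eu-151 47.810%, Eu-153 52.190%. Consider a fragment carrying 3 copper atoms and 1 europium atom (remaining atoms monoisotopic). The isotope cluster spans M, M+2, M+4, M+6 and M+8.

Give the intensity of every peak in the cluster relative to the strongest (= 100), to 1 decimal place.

Copper pattern (n=3): 0.33065611 : 0.44254842 : 0.19743483 : 0.02936064
Europium pattern (n=1): 0.4781 : 0.5219
Convolve the two distributions (both contribute in 2-u steps):
  M: 0.33065611×0.4781 = 0.158087
  M+2: 0.33065611×0.5219 + 0.44254842×0.4781 = 0.384152
  M+4: 0.44254842×0.5219 + 0.19743483×0.4781 = 0.325360
  M+6: 0.19743483×0.5219 + 0.02936064×0.4781 = 0.117079
  M+8: 0.02936064×0.5219 = 0.015323
Scale to base peak (0.384152) = 100: 41.2 : 100.0 : 84.7 : 30.5 : 4.0

41.2 : 100.0 : 84.7 : 30.5 : 4.0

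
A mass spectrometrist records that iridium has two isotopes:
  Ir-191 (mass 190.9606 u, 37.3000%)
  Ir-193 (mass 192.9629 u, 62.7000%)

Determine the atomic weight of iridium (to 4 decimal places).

Average mass = Σ (abundance × isotope mass) = 0.373000 × 190.9606 + 0.627000 × 192.9629
= 71.22830 + 120.98774 = 192.21604 u

192.2160 u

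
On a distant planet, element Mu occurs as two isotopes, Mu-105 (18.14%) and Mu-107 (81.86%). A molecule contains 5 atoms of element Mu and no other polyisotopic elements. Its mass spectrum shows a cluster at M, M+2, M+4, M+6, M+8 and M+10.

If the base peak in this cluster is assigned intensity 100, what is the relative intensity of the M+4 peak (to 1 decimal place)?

(0.1814 + 0.8186)^5 gives M 0.0002, M+2 0.0044, M+4 0.0400, M+6 0.1805, M+8 0.4073, M+10 0.3676; the largest is M+8.
P(M+8) = C(5,4) × 0.1814^1 × 0.8186^4 = 5 × 0.1814 × 0.449042 = 0.407281 (base)
P(M+4) = C(5,2) × 0.1814^3 × 0.8186^2 = 10 × 0.00596914 × 0.67010596 = 0.040000
Relative intensity = 0.040000 / 0.407281 × 100 = 9.8

9.8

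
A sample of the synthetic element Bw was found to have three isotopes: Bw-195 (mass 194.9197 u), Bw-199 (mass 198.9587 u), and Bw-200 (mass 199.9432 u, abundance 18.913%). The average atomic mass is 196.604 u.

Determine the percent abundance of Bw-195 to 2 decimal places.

62.91%

Let x and y be the fractions of Bw-195 and Bw-199. Then x + y = 1 − 0.18913 = 0.81087 and 194.9197x + 198.9587y = 196.604 − 0.18913×199.9432 = 158.788742584.
Substituting: 194.9197x + 198.9587(0.81087 − x) = 158.788742584
(194.9197 − 198.9587)x = -2.540898485  ⇒  x = 0.62909, y = 0.18178
Bw-195: 62.91%, Bw-199: 18.18%.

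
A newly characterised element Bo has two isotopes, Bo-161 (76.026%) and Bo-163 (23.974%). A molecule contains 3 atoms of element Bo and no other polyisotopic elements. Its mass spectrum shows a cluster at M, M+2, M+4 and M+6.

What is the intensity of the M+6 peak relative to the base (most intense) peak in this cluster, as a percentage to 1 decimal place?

3.1%

(0.76026 + 0.23974)^3 gives M 0.4394, M+2 0.4157, M+4 0.1311, M+6 0.0138; the largest is M.
P(M) = C(3,0) × 0.76026^3 × 0.23974^0 = 1 × 0.43942668 × 1.0000 = 0.439427 (base)
P(M+6) = C(3,3) × 0.76026^0 × 0.23974^3 = 1 × 1.0000 × 0.01377912 = 0.013779
Relative intensity = 0.013779 / 0.439427 × 100 = 3.1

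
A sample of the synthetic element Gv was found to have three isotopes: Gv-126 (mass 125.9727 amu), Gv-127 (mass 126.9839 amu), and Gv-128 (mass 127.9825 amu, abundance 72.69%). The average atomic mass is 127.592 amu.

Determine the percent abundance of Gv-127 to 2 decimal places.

The remaining 27.31% is split between Gv-126 (fraction x) and Gv-127 (fraction 0.2731 − x).
Substituting: 125.9727x + 126.9839(0.2731 − x) = 34.56152075
(125.9727 − 126.9839)x = -0.11778234  ⇒  x = 0.11648, y = 0.15662
Gv-126: 11.65%, Gv-127: 15.66%.

15.66%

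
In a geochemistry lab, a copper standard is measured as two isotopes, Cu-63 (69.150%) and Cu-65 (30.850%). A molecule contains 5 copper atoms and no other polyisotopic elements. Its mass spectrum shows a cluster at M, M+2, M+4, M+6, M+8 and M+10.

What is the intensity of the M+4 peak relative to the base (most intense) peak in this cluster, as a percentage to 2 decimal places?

89.23%

Binomial terms of (0.69150 + 0.30850)^5: M 0.1581, M+2 0.3527, M+4 0.3147, M+6 0.1404, M+8 0.0313, M+10 0.0028 → M+2 is the base peak.
P(M+2) = C(5,1) × 0.69150^4 × 0.30850^1 = 5 × 0.2286487 × 0.3085 = 0.352691 (base)
P(M+4) = C(5,2) × 0.69150^3 × 0.30850^2 = 10 × 0.33065611 × 0.09517225 = 0.314693
Relative intensity = 0.314693 / 0.352691 × 100 = 89.23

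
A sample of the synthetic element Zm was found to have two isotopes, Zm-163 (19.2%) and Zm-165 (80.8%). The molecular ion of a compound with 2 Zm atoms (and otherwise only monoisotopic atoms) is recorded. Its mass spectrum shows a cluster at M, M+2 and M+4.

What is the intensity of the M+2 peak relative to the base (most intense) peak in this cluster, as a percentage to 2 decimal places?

(0.192 + 0.808)^2 gives M 0.0369, M+2 0.3103, M+4 0.6529; the largest is M+4.
P(M+4) = C(2,2) × 0.192^0 × 0.808^2 = 1 × 1.0000 × 0.652864 = 0.652864 (base)
P(M+2) = C(2,1) × 0.192^1 × 0.808^1 = 2 × 0.1920 × 0.8080 = 0.310272
Relative intensity = 0.310272 / 0.652864 × 100 = 47.52

47.52%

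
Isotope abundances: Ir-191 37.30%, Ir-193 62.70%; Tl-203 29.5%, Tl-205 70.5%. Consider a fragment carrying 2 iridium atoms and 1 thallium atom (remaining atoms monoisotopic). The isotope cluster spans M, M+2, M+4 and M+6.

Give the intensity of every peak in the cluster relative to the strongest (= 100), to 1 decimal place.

9.2 : 53.0 : 100.0 : 62.2

Iridium pattern (n=2): 0.139129 : 0.467742 : 0.393129
Thallium pattern (n=1): 0.2950 : 0.7050
Convolve the two distributions (both contribute in 2-u steps):
  M: 0.139129×0.2950 = 0.041043
  M+2: 0.139129×0.7050 + 0.467742×0.2950 = 0.236070
  M+4: 0.467742×0.7050 + 0.393129×0.2950 = 0.445731
  M+6: 0.393129×0.7050 = 0.277156
Scale to base peak (0.445731) = 100: 9.2 : 53.0 : 100.0 : 62.2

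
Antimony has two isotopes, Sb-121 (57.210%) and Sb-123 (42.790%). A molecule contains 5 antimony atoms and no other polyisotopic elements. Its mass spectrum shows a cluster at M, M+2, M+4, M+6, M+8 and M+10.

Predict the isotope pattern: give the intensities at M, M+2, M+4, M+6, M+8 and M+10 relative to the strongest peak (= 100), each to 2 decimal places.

17.88 : 66.85 : 100.00 : 74.79 : 27.97 : 4.18

Expanding (0.57210 + 0.42790)^5:
P(M) = 0.57210^5 = 0.061286
P(M+2) = 5 × 0.57210^4 × 0.42790^1 = 0.229192
P(M+4) = 10 × 0.57210^3 × 0.42790^2 = 0.342847
P(M+6) = 10 × 0.57210^2 × 0.42790^3 = 0.256431
P(M+8) = 5 × 0.57210^1 × 0.42790^4 = 0.095898
P(M+10) = 0.42790^5 = 0.014345
The M+4 peak is largest (0.342847); scaling to 100 gives 17.88 : 66.85 : 100.00 : 74.79 : 27.97 : 4.18.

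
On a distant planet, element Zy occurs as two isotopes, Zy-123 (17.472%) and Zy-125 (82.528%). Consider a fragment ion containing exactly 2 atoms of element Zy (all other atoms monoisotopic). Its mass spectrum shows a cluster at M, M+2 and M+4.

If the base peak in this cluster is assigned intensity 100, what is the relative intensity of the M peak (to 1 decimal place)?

(0.17472 + 0.82528)^2 gives M 0.0305, M+2 0.2884, M+4 0.6811; the largest is M+4.
P(M+4) = C(2,2) × 0.17472^0 × 0.82528^2 = 1 × 1.0000 × 0.68108708 = 0.681087 (base)
P(M) = C(2,0) × 0.17472^2 × 0.82528^0 = 1 × 0.03052708 × 1.0000 = 0.030527
Relative intensity = 0.030527 / 0.681087 × 100 = 4.5

4.5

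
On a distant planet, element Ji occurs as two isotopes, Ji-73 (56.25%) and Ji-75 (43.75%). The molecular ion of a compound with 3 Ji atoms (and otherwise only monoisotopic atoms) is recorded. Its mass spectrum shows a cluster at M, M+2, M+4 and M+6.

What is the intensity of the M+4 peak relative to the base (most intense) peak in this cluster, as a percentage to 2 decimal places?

(0.5625 + 0.4375)^3 gives M 0.1780, M+2 0.4153, M+4 0.3230, M+6 0.0837; the largest is M+2.
P(M+2) = C(3,1) × 0.5625^2 × 0.4375^1 = 3 × 0.31640625 × 0.4375 = 0.415283 (base)
P(M+4) = C(3,2) × 0.5625^1 × 0.4375^2 = 3 × 0.5625 × 0.19140625 = 0.322998
Relative intensity = 0.322998 / 0.415283 × 100 = 77.78

77.78%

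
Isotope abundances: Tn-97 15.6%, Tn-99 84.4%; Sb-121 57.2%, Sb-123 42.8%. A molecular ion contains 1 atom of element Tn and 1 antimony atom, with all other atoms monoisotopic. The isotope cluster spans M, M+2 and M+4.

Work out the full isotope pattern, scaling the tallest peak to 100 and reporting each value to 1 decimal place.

Element Tn pattern (n=1): 0.1560 : 0.8440
Antimony pattern (n=1): 0.5720 : 0.4280
Convolve the two distributions (both contribute in 2-u steps):
  M: 0.1560×0.5720 = 0.089232
  M+2: 0.1560×0.4280 + 0.8440×0.5720 = 0.549536
  M+4: 0.8440×0.4280 = 0.361232
Scale to base peak (0.549536) = 100: 16.2 : 100.0 : 65.7

16.2 : 100.0 : 65.7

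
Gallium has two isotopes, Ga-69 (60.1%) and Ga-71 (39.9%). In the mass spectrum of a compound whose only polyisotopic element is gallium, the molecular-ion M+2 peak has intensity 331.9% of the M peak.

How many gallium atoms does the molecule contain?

The M+2/M ratio from n Ga atoms is n · q/p = n · 0.399/0.601.
n = 3.319 × 0.601/0.399 = 5.00 ≈ 5

5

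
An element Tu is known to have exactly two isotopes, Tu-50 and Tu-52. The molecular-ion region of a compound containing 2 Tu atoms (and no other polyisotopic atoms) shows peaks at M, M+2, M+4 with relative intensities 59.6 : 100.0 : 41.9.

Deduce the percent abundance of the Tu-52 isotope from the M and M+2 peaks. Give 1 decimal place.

Write p for the Tu-50 fraction. I(M+2)/I(M) = [C(2,1)·p^1·(1−p)] / p^2 = 2·(1−p)/p = 100.0/59.6 = 1.6779
(1−p)/p = 1.6779/2 = 0.8389  ⇒  p = 1/(1 + 0.8389) = 0.5438
Tu-50: 54.4%, Tu-52: 45.6%.

45.6%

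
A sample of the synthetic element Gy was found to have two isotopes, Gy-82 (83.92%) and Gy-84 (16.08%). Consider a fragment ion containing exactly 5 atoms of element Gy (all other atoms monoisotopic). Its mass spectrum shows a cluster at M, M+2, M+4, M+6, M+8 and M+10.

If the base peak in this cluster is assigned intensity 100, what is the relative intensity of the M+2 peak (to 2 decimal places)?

Term probabilities: M 0.4162, M+2 0.3988, M+4 0.1528, M+6 0.0293, M+8 0.0028, M+10 0.0001. Base peak = M.
P(M) = C(5,0) × 0.8392^5 × 0.1608^0 = 1 × 0.41622425 × 1.0000 = 0.416224 (base)
P(M+2) = C(5,1) × 0.8392^4 × 0.1608^1 = 5 × 0.49597741 × 0.1608 = 0.398766
Relative intensity = 0.398766 / 0.416224 × 100 = 95.81

95.81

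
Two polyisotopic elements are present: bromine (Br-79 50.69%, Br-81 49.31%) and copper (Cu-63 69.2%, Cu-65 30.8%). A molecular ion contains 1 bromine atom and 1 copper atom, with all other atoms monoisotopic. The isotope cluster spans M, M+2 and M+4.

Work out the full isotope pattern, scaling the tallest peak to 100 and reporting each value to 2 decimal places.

Bromine pattern (n=1): 0.5069 : 0.4931
Copper pattern (n=1): 0.6920 : 0.3080
Convolve the two distributions (both contribute in 2-u steps):
  M: 0.5069×0.6920 = 0.350775
  M+2: 0.5069×0.3080 + 0.4931×0.6920 = 0.497350
  M+4: 0.4931×0.3080 = 0.151875
Scale to base peak (0.497350) = 100: 70.53 : 100.00 : 30.54

70.53 : 100.00 : 30.54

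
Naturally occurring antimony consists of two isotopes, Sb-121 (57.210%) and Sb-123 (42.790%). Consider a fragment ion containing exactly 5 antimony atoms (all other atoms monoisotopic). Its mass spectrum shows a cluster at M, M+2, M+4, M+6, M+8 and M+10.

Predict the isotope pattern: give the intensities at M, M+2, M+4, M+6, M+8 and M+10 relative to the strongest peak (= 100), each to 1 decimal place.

17.9 : 66.8 : 100.0 : 74.8 : 28.0 : 4.2

Expanding (0.57210 + 0.42790)^5:
P(M) = 0.57210^5 = 0.061286
P(M+2) = 5 × 0.57210^4 × 0.42790^1 = 0.229192
P(M+4) = 10 × 0.57210^3 × 0.42790^2 = 0.342847
P(M+6) = 10 × 0.57210^2 × 0.42790^3 = 0.256431
P(M+8) = 5 × 0.57210^1 × 0.42790^4 = 0.095898
P(M+10) = 0.42790^5 = 0.014345
The M+4 peak is largest (0.342847); scaling to 100 gives 17.9 : 66.8 : 100.0 : 74.8 : 28.0 : 4.2.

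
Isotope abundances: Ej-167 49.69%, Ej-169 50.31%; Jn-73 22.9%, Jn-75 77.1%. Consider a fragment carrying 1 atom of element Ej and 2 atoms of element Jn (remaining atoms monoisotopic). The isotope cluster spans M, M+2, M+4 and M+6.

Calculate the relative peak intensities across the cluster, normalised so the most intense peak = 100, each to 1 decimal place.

5.5 : 42.7 : 100.0 : 63.2

Element Ej pattern (n=1): 0.4969 : 0.5031
Element Jn pattern (n=2): 0.052441 : 0.353118 : 0.594441
Convolve the two distributions (both contribute in 2-u steps):
  M: 0.4969×0.052441 = 0.026058
  M+2: 0.4969×0.353118 + 0.5031×0.052441 = 0.201847
  M+4: 0.4969×0.594441 + 0.5031×0.353118 = 0.473031
  M+6: 0.5031×0.594441 = 0.299063
Scale to base peak (0.473031) = 100: 5.5 : 42.7 : 100.0 : 63.2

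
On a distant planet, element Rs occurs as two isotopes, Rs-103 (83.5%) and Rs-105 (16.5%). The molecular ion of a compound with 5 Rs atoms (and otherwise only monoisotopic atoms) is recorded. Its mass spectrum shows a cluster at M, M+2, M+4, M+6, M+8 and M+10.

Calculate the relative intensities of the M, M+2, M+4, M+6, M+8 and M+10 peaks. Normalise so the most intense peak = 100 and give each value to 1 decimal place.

Each Rs atom is independently Rs-103 (p = 0.835) or Rs-105 (q = 0.165); the cluster is the binomial expansion (p + q)^5.
P(M) = 0.835^5 = 0.405912
P(M+2) = 5 × 0.835^4 × 0.165^1 = 0.401051
P(M+4) = 10 × 0.835^3 × 0.165^2 = 0.158499
P(M+6) = 10 × 0.835^2 × 0.165^3 = 0.031320
P(M+8) = 5 × 0.835^1 × 0.165^4 = 0.003095
P(M+10) = 0.165^5 = 0.000122
The M peak is largest (0.405912); scaling to 100 gives 100.0 : 98.8 : 39.0 : 7.7 : 0.8 : 0.0.

100.0 : 98.8 : 39.0 : 7.7 : 0.8 : 0.0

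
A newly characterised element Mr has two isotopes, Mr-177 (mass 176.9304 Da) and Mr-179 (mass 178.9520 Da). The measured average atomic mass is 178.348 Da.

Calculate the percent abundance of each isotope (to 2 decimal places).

Mr-177: 29.88%, Mr-179: 70.12%

Writing the weighted mean with unknown fraction x of Mr-177:
176.9304·x + 178.9520·(1 − x) = 178.348
(176.9304 − 178.9520)·x = 178.348 − 178.9520
x = -0.6040 / -2.0216 = 0.29877 → 29.88% Mr-177, 70.12% Mr-179.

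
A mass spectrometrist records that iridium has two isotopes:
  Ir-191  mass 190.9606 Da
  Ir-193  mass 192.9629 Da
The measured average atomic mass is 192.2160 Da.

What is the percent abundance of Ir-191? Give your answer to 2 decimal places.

With x = fraction of Ir-191 (so Ir-193 is 1 − x):
190.9606·x + 192.9629·(1 − x) = 192.2160
(190.9606 − 192.9629)·x = 192.2160 − 192.9629
x = -0.7469 / -2.0023 = 0.37302 → 37.30% Ir-191, 62.70% Ir-193.

37.30%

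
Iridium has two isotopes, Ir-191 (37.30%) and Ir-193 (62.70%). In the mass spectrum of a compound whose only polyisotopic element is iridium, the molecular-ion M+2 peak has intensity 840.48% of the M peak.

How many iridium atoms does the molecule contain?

5

The M+2/M ratio from n Ir atoms is n · q/p = n · 0.6270/0.3730.
n = 8.4048 × 0.3730/0.6270 = 5.00 ≈ 5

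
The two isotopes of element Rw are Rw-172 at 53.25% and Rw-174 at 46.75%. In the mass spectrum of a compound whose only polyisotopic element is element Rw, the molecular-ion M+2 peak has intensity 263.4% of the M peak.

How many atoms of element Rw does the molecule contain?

3

With n Rw atoms, P(M+2)/P(M) = C(n,1)·p^(n−1)q / p^n = n·q/p = n · 0.4675/0.5325.
n = 2.634 × 0.5325/0.4675 = 3.00 ≈ 3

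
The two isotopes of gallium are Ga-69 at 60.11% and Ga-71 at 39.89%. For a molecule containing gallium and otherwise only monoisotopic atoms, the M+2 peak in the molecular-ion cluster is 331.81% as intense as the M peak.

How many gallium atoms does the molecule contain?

The M+2/M ratio from n Ga atoms is n · q/p = n · 0.3989/0.6011.
n = 3.3181 × 0.6011/0.3989 = 5.00 ≈ 5

5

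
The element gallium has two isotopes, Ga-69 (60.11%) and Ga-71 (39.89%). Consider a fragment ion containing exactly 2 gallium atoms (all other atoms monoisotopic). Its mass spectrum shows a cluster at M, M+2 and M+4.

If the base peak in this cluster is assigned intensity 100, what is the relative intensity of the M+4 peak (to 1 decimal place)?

33.2

(0.6011 + 0.3989)^2 gives M 0.3613, M+2 0.4796, M+4 0.1591; the largest is M+2.
P(M+2) = C(2,1) × 0.6011^1 × 0.3989^1 = 2 × 0.6011 × 0.3989 = 0.479558 (base)
P(M+4) = C(2,2) × 0.6011^0 × 0.3989^2 = 1 × 1.0000 × 0.15912121 = 0.159121
Relative intensity = 0.159121 / 0.479558 × 100 = 33.2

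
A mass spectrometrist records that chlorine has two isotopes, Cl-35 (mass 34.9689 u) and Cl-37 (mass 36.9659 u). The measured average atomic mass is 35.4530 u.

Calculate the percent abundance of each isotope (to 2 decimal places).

Cl-35: 75.76%, Cl-37: 24.24%

Writing the weighted mean with unknown fraction x of Cl-35:
34.9689·x + 36.9659·(1 − x) = 35.4530
(34.9689 − 36.9659)·x = 35.4530 − 36.9659
x = -1.5129 / -1.9970 = 0.75759 → 75.76% Cl-35, 24.24% Cl-37.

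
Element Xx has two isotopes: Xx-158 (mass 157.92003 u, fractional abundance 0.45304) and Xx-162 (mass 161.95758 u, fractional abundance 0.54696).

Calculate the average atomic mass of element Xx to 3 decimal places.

Average mass = Σ (abundance × isotope mass) = 0.45304 × 157.92003 + 0.54696 × 161.95758
= 71.544090 + 88.584318 = 160.128408 u

160.128 u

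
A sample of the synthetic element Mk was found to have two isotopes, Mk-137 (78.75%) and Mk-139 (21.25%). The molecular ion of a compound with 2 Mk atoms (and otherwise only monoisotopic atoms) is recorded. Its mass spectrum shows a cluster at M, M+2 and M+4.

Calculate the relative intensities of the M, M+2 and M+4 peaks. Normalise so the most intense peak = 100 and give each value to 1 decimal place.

Expanding (0.7875 + 0.2125)^2:
P(M) = 0.7875^2 = 0.620156
P(M+2) = 2 × 0.7875^1 × 0.2125^1 = 0.334688
P(M+4) = 0.2125^2 = 0.045156
The M peak is largest (0.620156); scaling to 100 gives 100.0 : 54.0 : 7.3.

100.0 : 54.0 : 7.3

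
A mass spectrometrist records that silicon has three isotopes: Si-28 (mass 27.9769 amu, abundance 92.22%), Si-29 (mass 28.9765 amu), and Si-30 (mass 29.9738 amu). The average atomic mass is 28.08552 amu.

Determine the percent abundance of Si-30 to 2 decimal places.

Let x and y be the fractions of Si-29 and Si-30. Then x + y = 1 − 0.9222 = 0.0778 and 28.9765x + 29.9738y = 28.08552 − 0.9222×27.9769 = 2.28522282.
Substituting: 28.9765x + 29.9738(0.0778 − x) = 2.28522282
(28.9765 − 29.9738)x = -0.04673882  ⇒  x = 0.04687, y = 0.03093
Si-29: 4.69%, Si-30: 3.09%.

3.09%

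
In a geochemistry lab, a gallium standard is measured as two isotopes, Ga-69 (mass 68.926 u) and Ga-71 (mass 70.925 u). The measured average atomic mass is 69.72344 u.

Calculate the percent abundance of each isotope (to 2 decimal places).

Let x be the fractional abundance of Ga-69; then Ga-71 has abundance 1 − x.
68.926·x + 70.925·(1 − x) = 69.72344
(68.926 − 70.925)·x = 69.72344 − 70.925
x = -1.20156 / -1.999 = 0.60108 → 60.11% Ga-69, 39.89% Ga-71.

Ga-69: 60.11%, Ga-71: 39.89%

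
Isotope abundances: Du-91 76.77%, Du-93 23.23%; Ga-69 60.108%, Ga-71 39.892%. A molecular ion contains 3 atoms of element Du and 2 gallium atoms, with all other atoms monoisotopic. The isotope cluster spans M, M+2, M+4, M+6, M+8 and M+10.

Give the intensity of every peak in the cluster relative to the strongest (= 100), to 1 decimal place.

44.7 : 100.0 : 85.9 : 35.4 : 7.1 : 0.5

Element Du pattern (n=3): 0.4524542 : 0.41072728 : 0.12428285 : 0.01253567
Gallium pattern (n=2): 0.36129717 : 0.47956567 : 0.15913717
Convolve the two distributions (both contribute in 2-u steps):
  M: 0.4524542×0.36129717 = 0.163470
  M+2: 0.4524542×0.47956567 + 0.41072728×0.36129717 = 0.365376
  M+4: 0.4524542×0.15913717 + 0.41072728×0.47956567 + 0.12428285×0.36129717 = 0.313876
  M+6: 0.41072728×0.15913717 + 0.12428285×0.47956567 + 0.01253567×0.36129717 = 0.129493
  M+8: 0.12428285×0.15913717 + 0.01253567×0.47956567 = 0.025790
  M+10: 0.01253567×0.15913717 = 0.001995
Scale to base peak (0.365376) = 100: 44.7 : 100.0 : 85.9 : 35.4 : 7.1 : 0.5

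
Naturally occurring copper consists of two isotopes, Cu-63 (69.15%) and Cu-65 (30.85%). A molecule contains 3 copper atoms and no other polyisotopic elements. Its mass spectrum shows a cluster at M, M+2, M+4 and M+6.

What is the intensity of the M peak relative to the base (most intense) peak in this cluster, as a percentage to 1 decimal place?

Binomial terms of (0.6915 + 0.3085)^3: M 0.3307, M+2 0.4425, M+4 0.1974, M+6 0.0294 → M+2 is the base peak.
P(M+2) = C(3,1) × 0.6915^2 × 0.3085^1 = 3 × 0.47817225 × 0.3085 = 0.442548 (base)
P(M) = C(3,0) × 0.6915^3 × 0.3085^0 = 1 × 0.33065611 × 1.0000 = 0.330656
Relative intensity = 0.330656 / 0.442548 × 100 = 74.7

74.7%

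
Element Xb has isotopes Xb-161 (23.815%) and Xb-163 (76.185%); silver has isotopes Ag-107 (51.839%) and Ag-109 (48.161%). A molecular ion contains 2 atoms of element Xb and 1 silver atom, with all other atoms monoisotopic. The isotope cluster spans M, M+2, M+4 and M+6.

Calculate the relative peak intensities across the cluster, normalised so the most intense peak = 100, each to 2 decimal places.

6.18 : 45.29 : 100.00 : 58.77

Element Xb pattern (n=2): 0.05671542 : 0.36286915 : 0.58041542
Silver pattern (n=1): 0.51839 : 0.48161
Convolve the two distributions (both contribute in 2-u steps):
  M: 0.05671542×0.51839 = 0.029401
  M+2: 0.05671542×0.48161 + 0.36286915×0.51839 = 0.215422
  M+4: 0.36286915×0.48161 + 0.58041542×0.51839 = 0.475643
  M+6: 0.58041542×0.48161 = 0.279534
Scale to base peak (0.475643) = 100: 6.18 : 45.29 : 100.00 : 58.77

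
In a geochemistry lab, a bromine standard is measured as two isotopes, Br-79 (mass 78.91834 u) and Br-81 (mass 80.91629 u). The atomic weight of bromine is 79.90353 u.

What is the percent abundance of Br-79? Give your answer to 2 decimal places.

Writing the weighted mean with unknown fraction x of Br-79:
78.91834·x + 80.91629·(1 − x) = 79.90353
(78.91834 − 80.91629)·x = 79.90353 − 80.91629
x = -1.01276 / -1.99795 = 0.50690 → 50.69% Br-79, 49.31% Br-81.

50.69%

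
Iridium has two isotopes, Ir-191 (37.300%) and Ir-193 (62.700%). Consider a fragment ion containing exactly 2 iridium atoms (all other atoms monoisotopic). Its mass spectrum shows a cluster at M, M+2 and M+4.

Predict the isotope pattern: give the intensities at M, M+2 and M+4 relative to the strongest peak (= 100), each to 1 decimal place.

Expanding (0.37300 + 0.62700)^2:
P(M) = 0.37300^2 = 0.139129
P(M+2) = 2 × 0.37300^1 × 0.62700^1 = 0.467742
P(M+4) = 0.62700^2 = 0.393129
The M+2 peak is largest (0.467742); scaling to 100 gives 29.7 : 100.0 : 84.0.

29.7 : 100.0 : 84.0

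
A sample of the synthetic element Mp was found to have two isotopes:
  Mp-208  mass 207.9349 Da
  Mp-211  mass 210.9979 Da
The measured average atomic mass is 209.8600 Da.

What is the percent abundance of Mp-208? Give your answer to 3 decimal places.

Let x be the fractional abundance of Mp-208; then Mp-211 has abundance 1 − x.
207.9349·x + 210.9979·(1 − x) = 209.8600
(207.9349 − 210.9979)·x = 209.8600 − 210.9979
x = -1.1379 / -3.0630 = 0.37150 → 37.150% Mp-208, 62.850% Mp-211.

37.150%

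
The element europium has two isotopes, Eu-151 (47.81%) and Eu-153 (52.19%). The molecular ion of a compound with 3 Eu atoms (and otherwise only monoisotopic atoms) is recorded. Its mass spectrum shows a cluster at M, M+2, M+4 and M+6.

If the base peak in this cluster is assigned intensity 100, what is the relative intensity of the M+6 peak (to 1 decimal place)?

36.4

Binomial terms of (0.4781 + 0.5219)^3: M 0.1093, M+2 0.3579, M+4 0.3907, M+6 0.1422 → M+4 is the base peak.
P(M+4) = C(3,2) × 0.4781^1 × 0.5219^2 = 3 × 0.4781 × 0.27237961 = 0.390674 (base)
P(M+6) = C(3,3) × 0.4781^0 × 0.5219^3 = 1 × 1.0000 × 0.14215492 = 0.142155
Relative intensity = 0.142155 / 0.390674 × 100 = 36.4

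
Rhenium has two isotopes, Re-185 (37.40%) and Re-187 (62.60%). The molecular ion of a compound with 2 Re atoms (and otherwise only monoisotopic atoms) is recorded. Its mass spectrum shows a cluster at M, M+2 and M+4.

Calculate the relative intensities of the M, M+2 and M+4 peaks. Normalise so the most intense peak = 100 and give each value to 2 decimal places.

29.87 : 100.00 : 83.69

The 2 Re atoms are independent, so intensities follow the terms of (0.3740 + 0.6260)^2.
P(M) = 0.3740^2 = 0.139876
P(M+2) = 2 × 0.3740^1 × 0.6260^1 = 0.468248
P(M+4) = 0.6260^2 = 0.391876
The M+2 peak is largest (0.468248); scaling to 100 gives 29.87 : 100.00 : 83.69.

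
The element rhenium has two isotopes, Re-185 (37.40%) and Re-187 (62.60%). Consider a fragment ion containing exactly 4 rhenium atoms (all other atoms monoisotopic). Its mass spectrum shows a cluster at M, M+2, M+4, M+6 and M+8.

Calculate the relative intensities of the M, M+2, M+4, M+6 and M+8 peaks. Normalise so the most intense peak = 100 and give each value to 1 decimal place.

5.3 : 35.7 : 89.6 : 100.0 : 41.8

Expanding (0.3740 + 0.6260)^4:
P(M) = 0.3740^4 = 0.019565
P(M+2) = 4 × 0.3740^3 × 0.6260^1 = 0.130993
P(M+4) = 6 × 0.3740^2 × 0.6260^2 = 0.328884
P(M+6) = 4 × 0.3740^1 × 0.6260^3 = 0.366990
P(M+8) = 0.6260^4 = 0.153567
The M+6 peak is largest (0.366990); scaling to 100 gives 5.3 : 35.7 : 89.6 : 100.0 : 41.8.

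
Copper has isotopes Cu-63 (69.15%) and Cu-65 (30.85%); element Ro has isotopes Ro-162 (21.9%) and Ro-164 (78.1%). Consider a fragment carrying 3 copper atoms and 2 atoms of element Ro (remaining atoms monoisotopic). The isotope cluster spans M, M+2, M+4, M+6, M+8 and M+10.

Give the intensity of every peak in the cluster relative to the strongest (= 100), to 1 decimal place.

Copper pattern (n=3): 0.33065611 : 0.44254842 : 0.19743483 : 0.02936064
Element Ro pattern (n=2): 0.047961 : 0.342078 : 0.609961
Convolve the two distributions (both contribute in 2-u steps):
  M: 0.33065611×0.047961 = 0.015859
  M+2: 0.33065611×0.342078 + 0.44254842×0.047961 = 0.134335
  M+4: 0.33065611×0.609961 + 0.44254842×0.342078 + 0.19743483×0.047961 = 0.362543
  M+6: 0.44254842×0.609961 + 0.19743483×0.342078 + 0.02936064×0.047961 = 0.338884
  M+8: 0.19743483×0.609961 + 0.02936064×0.342078 = 0.130471
  M+10: 0.02936064×0.609961 = 0.017909
Scale to base peak (0.362543) = 100: 4.4 : 37.1 : 100.0 : 93.5 : 36.0 : 4.9

4.4 : 37.1 : 100.0 : 93.5 : 36.0 : 4.9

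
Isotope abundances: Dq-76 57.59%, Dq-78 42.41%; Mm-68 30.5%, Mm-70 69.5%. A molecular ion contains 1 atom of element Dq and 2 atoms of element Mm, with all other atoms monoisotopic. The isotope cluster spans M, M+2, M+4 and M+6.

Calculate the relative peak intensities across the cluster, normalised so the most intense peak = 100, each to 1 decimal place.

Element Dq pattern (n=1): 0.5759 : 0.4241
Element Mm pattern (n=2): 0.093025 : 0.42395 : 0.483025
Convolve the two distributions (both contribute in 2-u steps):
  M: 0.5759×0.093025 = 0.053573
  M+2: 0.5759×0.42395 + 0.4241×0.093025 = 0.283605
  M+4: 0.5759×0.483025 + 0.4241×0.42395 = 0.457971
  M+6: 0.4241×0.483025 = 0.204851
Scale to base peak (0.457971) = 100: 11.7 : 61.9 : 100.0 : 44.7

11.7 : 61.9 : 100.0 : 44.7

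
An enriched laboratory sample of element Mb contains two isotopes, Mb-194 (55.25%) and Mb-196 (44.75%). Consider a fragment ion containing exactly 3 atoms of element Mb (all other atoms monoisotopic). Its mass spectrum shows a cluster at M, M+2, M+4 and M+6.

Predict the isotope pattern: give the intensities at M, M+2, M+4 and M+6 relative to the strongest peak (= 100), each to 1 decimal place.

41.2 : 100.0 : 81.0 : 21.9

The 3 Mb atoms are independent, so intensities follow the terms of (0.5525 + 0.4475)^3.
P(M) = 0.5525^3 = 0.168654
P(M+2) = 3 × 0.5525^2 × 0.4475^1 = 0.409807
P(M+4) = 3 × 0.5525^1 × 0.4475^2 = 0.331925
P(M+6) = 0.4475^3 = 0.089615
The M+2 peak is largest (0.409807); scaling to 100 gives 41.2 : 100.0 : 81.0 : 21.9.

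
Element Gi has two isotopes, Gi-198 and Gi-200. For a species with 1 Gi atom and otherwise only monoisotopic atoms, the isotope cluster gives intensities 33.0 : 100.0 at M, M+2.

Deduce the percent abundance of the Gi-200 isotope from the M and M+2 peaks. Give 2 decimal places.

75.19%

If p is the fraction of Gi that is Gi-198, then I(M+2)/I(M) = [C(1,1)·p^0·(1−p)] / p^1 = 1·(1−p)/p = 100.0/33.0 = 3.0303
(1−p)/p = 3.0303/1 = 3.0303  ⇒  p = 1/(1 + 3.0303) = 0.2481
Gi-198: 24.81%, Gi-200: 75.19%.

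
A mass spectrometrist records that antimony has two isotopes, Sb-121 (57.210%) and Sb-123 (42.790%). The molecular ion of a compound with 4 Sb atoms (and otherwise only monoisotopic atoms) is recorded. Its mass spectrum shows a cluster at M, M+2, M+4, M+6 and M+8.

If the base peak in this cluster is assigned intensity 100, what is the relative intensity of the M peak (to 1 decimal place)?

29.8

Binomial terms of (0.57210 + 0.42790)^4: M 0.1071, M+2 0.3205, M+4 0.3596, M+6 0.1793, M+8 0.0335 → M+4 is the base peak.
P(M+4) = C(4,2) × 0.57210^2 × 0.42790^2 = 6 × 0.32729841 × 0.18309841 = 0.359567 (base)
P(M) = C(4,0) × 0.57210^4 × 0.42790^0 = 1 × 0.10712425 × 1.0000 = 0.107124
Relative intensity = 0.107124 / 0.359567 × 100 = 29.8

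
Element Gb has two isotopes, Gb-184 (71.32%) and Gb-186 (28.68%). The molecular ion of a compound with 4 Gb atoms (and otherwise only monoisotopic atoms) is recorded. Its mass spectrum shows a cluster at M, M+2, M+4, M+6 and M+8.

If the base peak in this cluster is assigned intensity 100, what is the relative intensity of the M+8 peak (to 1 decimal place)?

1.6

Binomial terms of (0.7132 + 0.2868)^4: M 0.2587, M+2 0.4162, M+4 0.2510, M+6 0.0673, M+8 0.0068 → M+2 is the base peak.
P(M+2) = C(4,1) × 0.7132^3 × 0.2868^1 = 4 × 0.3627722 × 0.2868 = 0.416172 (base)
P(M+8) = C(4,4) × 0.7132^0 × 0.2868^4 = 1 × 1.0000 × 0.00676576 = 0.006766
Relative intensity = 0.006766 / 0.416172 × 100 = 1.6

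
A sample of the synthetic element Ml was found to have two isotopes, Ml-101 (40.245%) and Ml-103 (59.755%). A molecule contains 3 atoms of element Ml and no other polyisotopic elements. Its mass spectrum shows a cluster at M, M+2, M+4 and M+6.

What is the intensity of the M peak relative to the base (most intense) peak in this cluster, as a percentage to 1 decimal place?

Term probabilities: M 0.0652, M+2 0.2903, M+4 0.4311, M+6 0.2134. Base peak = M+4.
P(M+4) = C(3,2) × 0.40245^1 × 0.59755^2 = 3 × 0.40245 × 0.357066 = 0.431104 (base)
P(M) = C(3,0) × 0.40245^3 × 0.59755^0 = 1 × 0.06518322 × 1.0000 = 0.065183
Relative intensity = 0.065183 / 0.431104 × 100 = 15.1

15.1%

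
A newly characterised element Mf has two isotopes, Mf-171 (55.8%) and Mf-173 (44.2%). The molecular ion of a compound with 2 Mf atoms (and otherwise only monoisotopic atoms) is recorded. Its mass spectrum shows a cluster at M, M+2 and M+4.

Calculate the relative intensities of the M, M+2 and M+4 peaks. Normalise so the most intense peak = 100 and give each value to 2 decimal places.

Expanding (0.558 + 0.442)^2:
P(M) = 0.558^2 = 0.311364
P(M+2) = 2 × 0.558^1 × 0.442^1 = 0.493272
P(M+4) = 0.442^2 = 0.195364
The M+2 peak is largest (0.493272); scaling to 100 gives 63.12 : 100.00 : 39.61.

63.12 : 100.00 : 39.61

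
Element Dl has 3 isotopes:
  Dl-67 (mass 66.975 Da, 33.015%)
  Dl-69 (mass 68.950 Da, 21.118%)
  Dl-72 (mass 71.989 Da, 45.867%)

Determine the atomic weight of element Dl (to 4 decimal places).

Ar = Σ fᵢ·mᵢ = 0.33015 × 66.975 + 0.21118 × 68.950 + 0.45867 × 71.989
= 22.11180 + 14.56086 + 33.01919 = 69.69185 Da

69.6919 Da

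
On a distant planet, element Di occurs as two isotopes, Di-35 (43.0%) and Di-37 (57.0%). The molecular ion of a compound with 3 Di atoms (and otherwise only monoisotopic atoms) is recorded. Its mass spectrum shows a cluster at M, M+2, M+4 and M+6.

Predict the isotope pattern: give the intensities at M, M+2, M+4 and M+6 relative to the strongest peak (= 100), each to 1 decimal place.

Each Di atom is independently Di-35 (p = 0.430) or Di-37 (q = 0.570); the cluster is the binomial expansion (p + q)^3.
P(M) = 0.430^3 = 0.079507
P(M+2) = 3 × 0.430^2 × 0.570^1 = 0.316179
P(M+4) = 3 × 0.430^1 × 0.570^2 = 0.419121
P(M+6) = 0.570^3 = 0.185193
The M+4 peak is largest (0.419121); scaling to 100 gives 19.0 : 75.4 : 100.0 : 44.2.

19.0 : 75.4 : 100.0 : 44.2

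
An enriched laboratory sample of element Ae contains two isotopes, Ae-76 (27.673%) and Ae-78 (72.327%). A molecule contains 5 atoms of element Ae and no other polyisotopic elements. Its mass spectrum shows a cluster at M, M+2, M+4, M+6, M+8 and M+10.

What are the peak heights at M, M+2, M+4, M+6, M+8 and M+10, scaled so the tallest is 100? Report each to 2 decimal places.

Expanding (0.27673 + 0.72327)^5:
P(M) = 0.27673^5 = 0.001623
P(M+2) = 5 × 0.27673^4 × 0.72327^1 = 0.021208
P(M+4) = 10 × 0.27673^3 × 0.72327^2 = 0.110859
P(M+6) = 10 × 0.27673^2 × 0.72327^3 = 0.289744
P(M+8) = 5 × 0.27673^1 × 0.72327^4 = 0.378641
P(M+10) = 0.72327^5 = 0.197926
The M+8 peak is largest (0.378641); scaling to 100 gives 0.43 : 5.60 : 29.28 : 76.52 : 100.00 : 52.27.

0.43 : 5.60 : 29.28 : 76.52 : 100.00 : 52.27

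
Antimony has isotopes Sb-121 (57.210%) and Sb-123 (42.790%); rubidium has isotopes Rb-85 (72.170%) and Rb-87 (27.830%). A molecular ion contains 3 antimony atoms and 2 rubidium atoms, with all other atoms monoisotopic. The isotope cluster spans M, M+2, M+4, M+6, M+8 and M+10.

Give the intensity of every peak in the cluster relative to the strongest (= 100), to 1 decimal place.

28.1 : 84.8 : 100.0 : 57.5 : 16.1 : 1.7

Antimony pattern (n=3): 0.18724742 : 0.42015297 : 0.3142518 : 0.07834781
Rubidium pattern (n=2): 0.52085089 : 0.40169822 : 0.07745089
Convolve the two distributions (both contribute in 2-u steps):
  M: 0.18724742×0.52085089 = 0.097528
  M+2: 0.18724742×0.40169822 + 0.42015297×0.52085089 = 0.294054
  M+4: 0.18724742×0.07745089 + 0.42015297×0.40169822 + 0.3142518×0.52085089 = 0.346956
  M+6: 0.42015297×0.07745089 + 0.3142518×0.40169822 + 0.07834781×0.52085089 = 0.199583
  M+8: 0.3142518×0.07745089 + 0.07834781×0.40169822 = 0.055811
  M+10: 0.07834781×0.07745089 = 0.006068
Scale to base peak (0.346956) = 100: 28.1 : 84.8 : 100.0 : 57.5 : 16.1 : 1.7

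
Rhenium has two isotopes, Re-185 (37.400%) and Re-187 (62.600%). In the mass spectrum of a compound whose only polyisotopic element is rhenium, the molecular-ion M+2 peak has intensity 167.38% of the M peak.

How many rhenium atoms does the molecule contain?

With n Re atoms, P(M+2)/P(M) = C(n,1)·p^(n−1)q / p^n = n·q/p = n · 0.62600/0.37400.
n = 1.6738 × 0.37400/0.62600 = 1.00 ≈ 1

1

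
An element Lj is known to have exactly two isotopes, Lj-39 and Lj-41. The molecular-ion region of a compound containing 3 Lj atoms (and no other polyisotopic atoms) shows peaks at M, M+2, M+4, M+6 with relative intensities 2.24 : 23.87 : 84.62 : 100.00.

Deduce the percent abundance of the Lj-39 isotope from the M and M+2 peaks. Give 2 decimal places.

Let p = fractional abundance of Lj-39. I(M+2)/I(M) = [C(3,1)·p^2·(1−p)] / p^3 = 3·(1−p)/p = 23.87/2.24 = 10.6562
(1−p)/p = 10.6562/3 = 3.5521  ⇒  p = 1/(1 + 3.5521) = 0.2197
Lj-39: 21.97%, Lj-41: 78.03%.

21.97%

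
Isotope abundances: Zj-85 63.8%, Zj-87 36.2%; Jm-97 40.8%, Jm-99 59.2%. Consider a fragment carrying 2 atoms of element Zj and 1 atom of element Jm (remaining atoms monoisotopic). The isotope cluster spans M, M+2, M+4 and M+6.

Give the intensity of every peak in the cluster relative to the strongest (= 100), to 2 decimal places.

Element Zj pattern (n=2): 0.407044 : 0.461912 : 0.131044
Element Jm pattern (n=1): 0.4080 : 0.5920
Convolve the two distributions (both contribute in 2-u steps):
  M: 0.407044×0.4080 = 0.166074
  M+2: 0.407044×0.5920 + 0.461912×0.4080 = 0.429430
  M+4: 0.461912×0.5920 + 0.131044×0.4080 = 0.326918
  M+6: 0.131044×0.5920 = 0.077578
Scale to base peak (0.429430) = 100: 38.67 : 100.00 : 76.13 : 18.07

38.67 : 100.00 : 76.13 : 18.07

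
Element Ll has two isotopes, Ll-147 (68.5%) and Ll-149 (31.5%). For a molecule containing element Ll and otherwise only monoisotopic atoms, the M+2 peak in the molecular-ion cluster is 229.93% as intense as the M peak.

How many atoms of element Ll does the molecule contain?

The M+2/M ratio from n Ll atoms is n · q/p = n · 0.315/0.685.
n = 2.2993 × 0.685/0.315 = 5.00 ≈ 5

5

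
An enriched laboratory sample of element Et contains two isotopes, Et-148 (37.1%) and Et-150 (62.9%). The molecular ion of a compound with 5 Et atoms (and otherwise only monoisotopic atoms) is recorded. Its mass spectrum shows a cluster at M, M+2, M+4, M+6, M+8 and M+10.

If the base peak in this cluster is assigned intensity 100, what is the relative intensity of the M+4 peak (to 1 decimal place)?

Term probabilities: M 0.0070, M+2 0.0596, M+4 0.2020, M+6 0.3425, M+8 0.2904, M+10 0.0985. Base peak = M+6.
P(M+6) = C(5,3) × 0.371^2 × 0.629^3 = 10 × 0.137641 × 0.24885819 = 0.342531 (base)
P(M+4) = C(5,2) × 0.371^3 × 0.629^2 = 10 × 0.05106481 × 0.395641 = 0.202033
Relative intensity = 0.202033 / 0.342531 × 100 = 59.0

59.0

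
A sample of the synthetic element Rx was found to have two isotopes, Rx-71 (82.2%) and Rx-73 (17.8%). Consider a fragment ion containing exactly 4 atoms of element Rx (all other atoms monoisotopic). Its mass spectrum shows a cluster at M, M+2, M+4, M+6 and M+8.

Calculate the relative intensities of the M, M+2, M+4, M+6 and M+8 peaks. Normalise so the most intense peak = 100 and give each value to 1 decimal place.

100.0 : 86.6 : 28.1 : 4.1 : 0.2

The 4 Rx atoms are independent, so intensities follow the terms of (0.822 + 0.178)^4.
P(M) = 0.822^4 = 0.456549
P(M+2) = 4 × 0.822^3 × 0.178^1 = 0.395454
P(M+4) = 6 × 0.822^2 × 0.178^2 = 0.128450
P(M+6) = 4 × 0.822^1 × 0.178^3 = 0.018544
P(M+8) = 0.178^4 = 0.001004
The M peak is largest (0.456549); scaling to 100 gives 100.0 : 86.6 : 28.1 : 4.1 : 0.2.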